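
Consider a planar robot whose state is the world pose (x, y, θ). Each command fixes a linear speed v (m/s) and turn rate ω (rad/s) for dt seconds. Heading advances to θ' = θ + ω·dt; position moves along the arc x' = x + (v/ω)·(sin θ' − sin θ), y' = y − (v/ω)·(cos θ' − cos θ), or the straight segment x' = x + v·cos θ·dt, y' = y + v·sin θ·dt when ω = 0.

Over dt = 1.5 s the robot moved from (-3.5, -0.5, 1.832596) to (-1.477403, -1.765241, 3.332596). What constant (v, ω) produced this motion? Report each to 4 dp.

v = -1.7500, ω = 1.0000

Δθ = 3.332596 − 1.832596 = 1.500000
ω = Δθ/dt = 1.500000/1.5 = 1.0000
R = Δx/(sin θ' − sin θ) = -1.7500
v = R·ω = -1.7500·1.0000 = -1.7500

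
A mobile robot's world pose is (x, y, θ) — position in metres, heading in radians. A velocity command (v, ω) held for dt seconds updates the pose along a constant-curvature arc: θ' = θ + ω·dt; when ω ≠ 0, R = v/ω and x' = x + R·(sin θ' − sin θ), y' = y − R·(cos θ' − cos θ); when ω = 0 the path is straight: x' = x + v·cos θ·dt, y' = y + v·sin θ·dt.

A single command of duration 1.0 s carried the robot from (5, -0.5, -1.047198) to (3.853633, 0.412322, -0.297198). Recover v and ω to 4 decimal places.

Δθ = -0.297198 − -1.047198 = 0.750000
ω = Δθ/dt = 0.750000/1.0 = 0.7500
R = Δx/(sin θ' − sin θ) = -2.0000
v = R·ω = -2.0000·0.7500 = -1.5000

v = -1.5000, ω = 0.7500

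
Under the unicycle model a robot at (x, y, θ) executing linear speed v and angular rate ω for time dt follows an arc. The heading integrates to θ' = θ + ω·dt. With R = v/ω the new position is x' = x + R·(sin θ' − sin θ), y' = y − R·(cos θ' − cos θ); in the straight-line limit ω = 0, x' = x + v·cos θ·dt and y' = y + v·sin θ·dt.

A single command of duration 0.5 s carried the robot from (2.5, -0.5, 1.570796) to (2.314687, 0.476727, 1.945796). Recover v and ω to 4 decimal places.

Δθ = 1.945796 − 1.570796 = 0.375000
ω = Δθ/dt = 0.375000/0.5 = 0.7500
R = −Δy/(cos θ' − cos θ) = 2.6667
v = R·ω = 2.6667·0.7500 = 2.0000

v = 2.0000, ω = 0.7500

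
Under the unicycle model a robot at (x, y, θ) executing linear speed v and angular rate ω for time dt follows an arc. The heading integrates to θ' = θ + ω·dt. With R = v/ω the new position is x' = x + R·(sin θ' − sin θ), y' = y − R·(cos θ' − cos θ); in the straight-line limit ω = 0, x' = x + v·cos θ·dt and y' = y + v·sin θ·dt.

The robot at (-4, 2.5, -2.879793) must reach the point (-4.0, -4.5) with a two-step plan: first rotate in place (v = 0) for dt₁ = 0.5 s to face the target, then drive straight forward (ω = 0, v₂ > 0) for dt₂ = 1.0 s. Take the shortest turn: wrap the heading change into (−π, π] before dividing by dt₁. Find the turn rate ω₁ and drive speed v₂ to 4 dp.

heading to target = atan2(-4.5−2.5, -4−-4) = -1.5708
Δθ = wrap(-1.5708 − -2.8798) = 1.3090; ω₁ = Δθ/dt₁ = 2.6180
distance = √((-4−-4)² + (-4.5−2.5)²) = 7.0000; v₂ = distance/dt₂ = 7.0000

ω₁ = 2.6180, v₂ = 7.0000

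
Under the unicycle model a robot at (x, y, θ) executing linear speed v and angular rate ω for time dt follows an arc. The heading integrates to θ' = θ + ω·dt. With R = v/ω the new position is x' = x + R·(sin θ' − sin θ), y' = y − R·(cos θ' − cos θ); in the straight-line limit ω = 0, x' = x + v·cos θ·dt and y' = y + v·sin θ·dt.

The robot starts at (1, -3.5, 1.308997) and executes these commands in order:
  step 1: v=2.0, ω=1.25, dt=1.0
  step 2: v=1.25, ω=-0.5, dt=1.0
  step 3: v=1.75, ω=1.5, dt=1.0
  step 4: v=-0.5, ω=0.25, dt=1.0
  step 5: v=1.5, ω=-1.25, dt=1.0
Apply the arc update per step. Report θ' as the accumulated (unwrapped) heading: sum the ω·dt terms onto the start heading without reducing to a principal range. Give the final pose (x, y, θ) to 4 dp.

(-2.9768, -0.1176, 2.5590)

step 1: θ'=2.5590 (R=1.6000) → pose (0.3348, -1.7498, 2.5590)
step 2: θ'=2.0590 (R=-2.5000) → pose (-0.4976, -0.8348, 2.0590)
step 3: θ'=3.5590 (R=1.1667) → pose (-2.0010, -0.3155, 3.5590)
step 4: θ'=3.8090 (R=-2.0000) → pose (-1.5738, -0.0581, 3.8090)
step 5: θ'=2.5590 (R=-1.2000) → pose (-2.9768, -0.1176, 2.5590)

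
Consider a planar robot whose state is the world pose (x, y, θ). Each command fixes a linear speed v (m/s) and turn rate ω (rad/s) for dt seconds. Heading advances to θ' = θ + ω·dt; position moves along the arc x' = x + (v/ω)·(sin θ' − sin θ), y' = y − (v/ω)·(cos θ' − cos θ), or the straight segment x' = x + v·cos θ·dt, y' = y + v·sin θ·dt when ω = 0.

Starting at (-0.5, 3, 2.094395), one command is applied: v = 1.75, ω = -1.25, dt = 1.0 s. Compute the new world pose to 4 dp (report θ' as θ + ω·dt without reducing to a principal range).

(-0.3342, 4.6299, 0.8444)

θ' = 2.0944 + -1.25·1.0 = 0.8444
R = v/ω = 1.75/-1.25 = -1.4000
x' = -0.5 + -1.4000·(sin 0.8444 − sin 2.0944) = -0.3342
y' = 3 − -1.4000·(cos 0.8444 − cos 2.0944) = 4.6299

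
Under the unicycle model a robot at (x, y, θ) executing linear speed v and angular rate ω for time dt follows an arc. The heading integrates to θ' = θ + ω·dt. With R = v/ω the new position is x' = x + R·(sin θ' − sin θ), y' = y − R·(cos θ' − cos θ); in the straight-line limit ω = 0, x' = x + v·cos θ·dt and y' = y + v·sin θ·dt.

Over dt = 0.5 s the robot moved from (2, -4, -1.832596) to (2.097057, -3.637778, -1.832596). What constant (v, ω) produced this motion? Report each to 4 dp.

Δθ = -1.832596 − -1.832596 = 0.000000
ω = Δθ/dt = 0.000000/0.5 = 0.0000
ω = 0 → v = (Δx·cos θ + Δy·sin θ)/dt = -0.7500

v = -0.7500, ω = 0.0000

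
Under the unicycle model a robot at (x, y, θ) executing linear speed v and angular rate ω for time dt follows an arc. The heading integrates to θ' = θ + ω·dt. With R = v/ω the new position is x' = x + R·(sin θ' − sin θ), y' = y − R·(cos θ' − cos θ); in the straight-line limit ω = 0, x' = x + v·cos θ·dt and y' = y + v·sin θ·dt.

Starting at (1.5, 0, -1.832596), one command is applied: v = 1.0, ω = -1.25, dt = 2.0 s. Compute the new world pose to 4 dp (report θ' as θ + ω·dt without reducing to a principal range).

(-0.0157, -0.0895, -4.3326)

θ' = -1.8326 + -1.25·2.0 = -4.3326
R = v/ω = 1.0/-1.25 = -0.8000
x' = 1.5 + -0.8000·(sin -4.3326 − sin -1.8326) = -0.0157
y' = 0 − -0.8000·(cos -4.3326 − cos -1.8326) = -0.0895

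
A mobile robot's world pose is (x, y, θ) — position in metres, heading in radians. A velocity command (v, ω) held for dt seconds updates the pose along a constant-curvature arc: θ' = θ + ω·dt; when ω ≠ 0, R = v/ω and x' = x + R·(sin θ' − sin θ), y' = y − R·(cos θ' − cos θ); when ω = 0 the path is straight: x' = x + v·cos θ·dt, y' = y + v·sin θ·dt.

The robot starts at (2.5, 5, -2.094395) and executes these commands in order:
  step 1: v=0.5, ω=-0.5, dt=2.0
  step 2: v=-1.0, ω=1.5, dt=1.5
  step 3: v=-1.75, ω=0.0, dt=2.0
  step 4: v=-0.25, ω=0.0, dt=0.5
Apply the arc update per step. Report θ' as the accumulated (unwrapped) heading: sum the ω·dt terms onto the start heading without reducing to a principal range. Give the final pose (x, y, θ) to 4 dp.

step 1: θ'=-3.0944 (R=-1.0000) → pose (1.6812, 4.5011, -3.0944)
step 2: θ'=-0.8444 (R=-0.6667) → pose (2.1481, 5.6098, -0.8444)
step 3: θ'=-0.8444 (straight) → pose (-0.1766, 8.2263, -0.8444)
step 4: θ'=-0.8444 (straight) → pose (-0.2596, 8.3198, -0.8444)

(-0.2596, 8.3198, -0.8444)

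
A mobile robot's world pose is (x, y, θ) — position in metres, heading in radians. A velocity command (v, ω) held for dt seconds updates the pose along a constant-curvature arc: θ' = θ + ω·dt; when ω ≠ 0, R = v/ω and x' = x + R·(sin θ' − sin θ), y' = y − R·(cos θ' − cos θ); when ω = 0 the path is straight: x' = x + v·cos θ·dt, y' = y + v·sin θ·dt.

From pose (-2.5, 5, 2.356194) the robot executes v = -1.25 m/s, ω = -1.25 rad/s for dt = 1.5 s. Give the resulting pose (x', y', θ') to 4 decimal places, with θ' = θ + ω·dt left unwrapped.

(-2.7443, 3.4065, 0.4812)

θ' = 2.3562 + -1.25·1.5 = 0.4812
R = v/ω = -1.25/-1.25 = 1.0000
x' = -2.5 + 1.0000·(sin 0.4812 − sin 2.3562) = -2.7443
y' = 5 − 1.0000·(cos 0.4812 − cos 2.3562) = 3.4065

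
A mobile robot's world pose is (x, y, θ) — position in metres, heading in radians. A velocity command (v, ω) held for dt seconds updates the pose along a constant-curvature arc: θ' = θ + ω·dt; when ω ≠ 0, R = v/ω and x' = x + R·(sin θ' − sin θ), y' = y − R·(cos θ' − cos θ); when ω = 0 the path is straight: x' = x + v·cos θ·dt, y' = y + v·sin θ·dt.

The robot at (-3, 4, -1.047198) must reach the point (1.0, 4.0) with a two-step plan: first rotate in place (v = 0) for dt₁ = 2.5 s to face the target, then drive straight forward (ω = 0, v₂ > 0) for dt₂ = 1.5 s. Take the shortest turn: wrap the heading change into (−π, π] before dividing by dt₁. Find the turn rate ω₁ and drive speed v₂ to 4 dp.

heading to target = atan2(4−4, 1−-3) = 0.0000
Δθ = wrap(0.0000 − -1.0472) = 1.0472; ω₁ = Δθ/dt₁ = 0.4189
distance = √((1−-3)² + (4−4)²) = 4.0000; v₂ = distance/dt₂ = 2.6667

ω₁ = 0.4189, v₂ = 2.6667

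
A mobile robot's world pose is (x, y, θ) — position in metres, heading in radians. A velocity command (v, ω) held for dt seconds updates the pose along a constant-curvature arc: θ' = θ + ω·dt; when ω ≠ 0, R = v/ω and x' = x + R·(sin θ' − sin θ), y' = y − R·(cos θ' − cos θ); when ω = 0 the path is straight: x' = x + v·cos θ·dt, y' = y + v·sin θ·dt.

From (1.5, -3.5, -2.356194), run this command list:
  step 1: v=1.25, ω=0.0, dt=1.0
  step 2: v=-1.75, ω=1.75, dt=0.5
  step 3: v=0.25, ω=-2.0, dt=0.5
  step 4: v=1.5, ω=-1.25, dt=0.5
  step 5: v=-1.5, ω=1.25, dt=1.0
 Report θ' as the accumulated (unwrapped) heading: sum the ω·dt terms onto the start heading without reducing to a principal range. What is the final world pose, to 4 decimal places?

step 1: θ'=-2.3562 (straight) → pose (0.6161, -4.3839, -2.3562)
step 2: θ'=-1.4812 (R=-1.0000) → pose (0.9050, -3.5873, -1.4812)
step 3: θ'=-2.4812 (R=-0.1250) → pose (0.8572, -3.6972, -2.4812)
step 4: θ'=-3.1062 (R=-1.2000) → pose (0.1635, -3.9487, -3.1062)
step 5: θ'=-1.8562 (R=-1.2000) → pose (1.2725, -3.0873, -1.8562)

(1.2725, -3.0873, -1.8562)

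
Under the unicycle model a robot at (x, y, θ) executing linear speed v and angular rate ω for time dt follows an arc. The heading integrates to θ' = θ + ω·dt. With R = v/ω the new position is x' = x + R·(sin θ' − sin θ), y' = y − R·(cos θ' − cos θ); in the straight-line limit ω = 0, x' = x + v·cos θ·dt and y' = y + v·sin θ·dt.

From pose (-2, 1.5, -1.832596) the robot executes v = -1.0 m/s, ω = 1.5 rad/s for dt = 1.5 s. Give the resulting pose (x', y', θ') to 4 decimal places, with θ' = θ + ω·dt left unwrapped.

(-2.9142, 2.2820, 0.4174)

θ' = -1.8326 + 1.5·1.5 = 0.4174
R = v/ω = -1.0/1.5 = -0.6667
x' = -2 + -0.6667·(sin 0.4174 − sin -1.8326) = -2.9142
y' = 1.5 − -0.6667·(cos 0.4174 − cos -1.8326) = 2.2820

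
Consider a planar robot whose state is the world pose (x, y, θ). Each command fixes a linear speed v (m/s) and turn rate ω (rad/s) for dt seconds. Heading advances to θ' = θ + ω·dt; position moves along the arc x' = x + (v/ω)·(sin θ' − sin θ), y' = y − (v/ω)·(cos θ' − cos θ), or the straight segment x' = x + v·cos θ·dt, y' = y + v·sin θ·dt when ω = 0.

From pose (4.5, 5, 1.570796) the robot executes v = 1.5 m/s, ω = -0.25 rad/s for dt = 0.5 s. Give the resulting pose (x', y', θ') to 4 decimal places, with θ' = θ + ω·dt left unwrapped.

(4.5468, 5.7480, 1.4458)

θ' = 1.5708 + -0.25·0.5 = 1.4458
R = v/ω = 1.5/-0.25 = -6.0000
x' = 4.5 + -6.0000·(sin 1.4458 − sin 1.5708) = 4.5468
y' = 5 − -6.0000·(cos 1.4458 − cos 1.5708) = 5.7480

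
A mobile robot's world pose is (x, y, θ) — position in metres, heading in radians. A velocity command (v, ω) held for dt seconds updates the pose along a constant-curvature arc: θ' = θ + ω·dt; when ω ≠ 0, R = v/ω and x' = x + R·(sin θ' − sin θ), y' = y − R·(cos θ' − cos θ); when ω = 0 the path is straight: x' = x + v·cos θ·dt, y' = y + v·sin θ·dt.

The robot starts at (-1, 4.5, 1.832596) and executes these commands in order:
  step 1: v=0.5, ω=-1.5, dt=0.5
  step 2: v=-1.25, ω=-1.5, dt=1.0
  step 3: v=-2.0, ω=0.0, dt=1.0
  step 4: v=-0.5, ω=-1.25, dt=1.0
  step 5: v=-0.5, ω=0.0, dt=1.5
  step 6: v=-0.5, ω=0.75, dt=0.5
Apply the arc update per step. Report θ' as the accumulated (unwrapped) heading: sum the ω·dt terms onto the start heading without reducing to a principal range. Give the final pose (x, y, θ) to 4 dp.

step 1: θ'=1.0826 (R=-0.3333) → pose (-0.9724, 4.7426, 1.0826)
step 2: θ'=-0.4174 (R=0.8333) → pose (-2.0462, 4.3717, -0.4174)
step 3: θ'=-0.4174 (straight) → pose (-3.8745, 5.1825, -0.4174)
step 4: θ'=-1.6674 (R=0.4000) → pose (-4.1105, 5.5867, -1.6674)
step 5: θ'=-1.6674 (straight) → pose (-4.0381, 6.3332, -1.6674)
step 6: θ'=-1.2924 (R=-0.6667) → pose (-4.0607, 6.5807, -1.2924)

(-4.0607, 6.5807, -1.2924)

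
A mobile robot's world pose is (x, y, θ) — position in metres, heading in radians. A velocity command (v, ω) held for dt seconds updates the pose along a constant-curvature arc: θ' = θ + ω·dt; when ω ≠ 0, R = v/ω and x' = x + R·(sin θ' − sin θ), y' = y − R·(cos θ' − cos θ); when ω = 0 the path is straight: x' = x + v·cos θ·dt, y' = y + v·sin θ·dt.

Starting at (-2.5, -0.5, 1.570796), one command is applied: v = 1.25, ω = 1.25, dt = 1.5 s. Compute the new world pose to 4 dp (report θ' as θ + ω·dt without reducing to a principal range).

(-3.7995, 0.4541, 3.4458)

θ' = 1.5708 + 1.25·1.5 = 3.4458
R = v/ω = 1.25/1.25 = 1.0000
x' = -2.5 + 1.0000·(sin 3.4458 − sin 1.5708) = -3.7995
y' = -0.5 − 1.0000·(cos 3.4458 − cos 1.5708) = 0.4541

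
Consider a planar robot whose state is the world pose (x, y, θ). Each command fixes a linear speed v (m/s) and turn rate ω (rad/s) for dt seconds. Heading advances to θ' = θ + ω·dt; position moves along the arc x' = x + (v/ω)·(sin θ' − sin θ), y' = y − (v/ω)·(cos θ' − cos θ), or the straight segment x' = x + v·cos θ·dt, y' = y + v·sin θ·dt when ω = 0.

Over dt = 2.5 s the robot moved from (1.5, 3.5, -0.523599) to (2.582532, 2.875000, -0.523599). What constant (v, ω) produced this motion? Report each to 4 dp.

Δθ = -0.523599 − -0.523599 = 0.000000
ω = Δθ/dt = 0.000000/2.5 = 0.0000
ω = 0 → v = (Δx·cos θ + Δy·sin θ)/dt = 0.5000

v = 0.5000, ω = 0.0000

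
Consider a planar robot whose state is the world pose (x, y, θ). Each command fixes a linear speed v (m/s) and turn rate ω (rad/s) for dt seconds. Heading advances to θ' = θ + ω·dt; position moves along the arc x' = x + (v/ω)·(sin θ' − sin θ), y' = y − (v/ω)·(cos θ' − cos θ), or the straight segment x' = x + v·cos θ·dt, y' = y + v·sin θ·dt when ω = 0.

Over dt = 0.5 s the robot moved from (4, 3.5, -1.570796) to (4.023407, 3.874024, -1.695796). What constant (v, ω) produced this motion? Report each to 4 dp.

v = -0.7500, ω = -0.2500

Δθ = -1.695796 − -1.570796 = -0.125000
ω = Δθ/dt = -0.125000/0.5 = -0.2500
R = −Δy/(cos θ' − cos θ) = 3.0000
v = R·ω = 3.0000·-0.2500 = -0.7500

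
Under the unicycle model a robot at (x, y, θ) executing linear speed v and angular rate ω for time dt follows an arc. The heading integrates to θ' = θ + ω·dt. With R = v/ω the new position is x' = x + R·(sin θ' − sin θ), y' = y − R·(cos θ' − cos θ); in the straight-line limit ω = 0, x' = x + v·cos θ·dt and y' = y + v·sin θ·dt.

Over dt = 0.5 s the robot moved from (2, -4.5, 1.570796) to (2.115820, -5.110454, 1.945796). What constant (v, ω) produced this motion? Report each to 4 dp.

v = -1.2500, ω = 0.7500

Δθ = 1.945796 − 1.570796 = 0.375000
ω = Δθ/dt = 0.375000/0.5 = 0.7500
R = −Δy/(cos θ' − cos θ) = -1.6667
v = R·ω = -1.6667·0.7500 = -1.2500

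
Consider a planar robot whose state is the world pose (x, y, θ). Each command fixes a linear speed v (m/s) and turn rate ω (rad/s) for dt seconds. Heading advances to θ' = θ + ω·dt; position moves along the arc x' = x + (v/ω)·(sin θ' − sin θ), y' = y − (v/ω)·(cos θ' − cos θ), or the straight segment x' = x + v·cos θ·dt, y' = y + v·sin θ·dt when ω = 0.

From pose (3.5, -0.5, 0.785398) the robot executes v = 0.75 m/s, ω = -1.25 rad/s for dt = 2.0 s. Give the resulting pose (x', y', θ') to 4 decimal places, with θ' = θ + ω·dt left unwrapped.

θ' = 0.7854 + -1.25·2.0 = -1.7146
R = v/ω = 0.75/-1.25 = -0.6000
x' = 3.5 + -0.6000·(sin -1.7146 − sin 0.7854) = 4.5181
y' = -0.5 − -0.6000·(cos -1.7146 − cos 0.7854) = -1.0103

(4.5181, -1.0103, -1.7146)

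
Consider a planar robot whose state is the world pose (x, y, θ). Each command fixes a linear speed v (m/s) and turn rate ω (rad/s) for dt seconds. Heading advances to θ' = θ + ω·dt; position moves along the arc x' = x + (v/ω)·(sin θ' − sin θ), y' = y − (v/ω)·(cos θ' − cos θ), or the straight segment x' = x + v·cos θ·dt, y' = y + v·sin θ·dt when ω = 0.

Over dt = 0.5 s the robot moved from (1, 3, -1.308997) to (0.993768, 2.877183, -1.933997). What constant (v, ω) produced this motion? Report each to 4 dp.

v = 0.2500, ω = -1.2500

Δθ = -1.933997 − -1.308997 = -0.625000
ω = Δθ/dt = -0.625000/0.5 = -1.2500
R = −Δy/(cos θ' − cos θ) = -0.2000
v = R·ω = -0.2000·-1.2500 = 0.2500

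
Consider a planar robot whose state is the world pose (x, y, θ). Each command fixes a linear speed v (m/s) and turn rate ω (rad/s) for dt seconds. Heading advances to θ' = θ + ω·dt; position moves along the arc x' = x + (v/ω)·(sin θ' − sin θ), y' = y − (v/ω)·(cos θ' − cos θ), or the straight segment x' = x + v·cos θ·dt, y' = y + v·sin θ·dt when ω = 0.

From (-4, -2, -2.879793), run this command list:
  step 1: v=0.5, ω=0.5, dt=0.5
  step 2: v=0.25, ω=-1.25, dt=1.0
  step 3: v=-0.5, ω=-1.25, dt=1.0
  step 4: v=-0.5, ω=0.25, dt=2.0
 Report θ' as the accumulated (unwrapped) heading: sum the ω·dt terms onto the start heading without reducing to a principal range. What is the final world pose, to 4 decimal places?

(-4.5319, -3.5014, -4.6298)

step 1: θ'=-2.6298 (R=1.0000) → pose (-4.2309, -2.0941, -2.6298)
step 2: θ'=-3.8798 (R=-0.2000) → pose (-4.4635, -2.0676, -3.8798)
step 3: θ'=-5.1298 (R=0.4000) → pose (-4.3670, -2.5257, -5.1298)
step 4: θ'=-4.6298 (R=-2.0000) → pose (-4.5319, -3.5014, -4.6298)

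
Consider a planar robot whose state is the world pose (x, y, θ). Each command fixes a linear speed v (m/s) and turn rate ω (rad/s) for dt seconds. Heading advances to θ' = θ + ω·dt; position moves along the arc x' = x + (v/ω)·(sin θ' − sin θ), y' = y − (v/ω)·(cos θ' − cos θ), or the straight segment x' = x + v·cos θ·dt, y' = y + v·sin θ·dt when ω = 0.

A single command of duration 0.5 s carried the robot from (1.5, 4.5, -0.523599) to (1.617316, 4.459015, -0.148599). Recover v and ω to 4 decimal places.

Δθ = -0.148599 − -0.523599 = 0.375000
ω = Δθ/dt = 0.375000/0.5 = 0.7500
R = Δx/(sin θ' − sin θ) = 0.3333
v = R·ω = 0.3333·0.7500 = 0.2500

v = 0.2500, ω = 0.7500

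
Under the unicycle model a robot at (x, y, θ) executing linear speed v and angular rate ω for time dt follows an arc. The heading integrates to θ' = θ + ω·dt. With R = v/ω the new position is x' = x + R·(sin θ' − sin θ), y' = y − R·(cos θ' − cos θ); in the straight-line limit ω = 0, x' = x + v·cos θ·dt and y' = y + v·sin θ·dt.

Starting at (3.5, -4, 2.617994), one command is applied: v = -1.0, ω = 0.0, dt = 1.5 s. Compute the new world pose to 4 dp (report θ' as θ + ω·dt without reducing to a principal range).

θ' = 2.6180 + 0.0·1.5 = 2.6180
ω = 0 → straight: x' = 3.5 + -1.0·cos(2.6180)·1.5 = 4.7990
y' = -4 + -1.0·sin(2.6180)·1.5 = -4.7500

(4.7990, -4.7500, 2.6180)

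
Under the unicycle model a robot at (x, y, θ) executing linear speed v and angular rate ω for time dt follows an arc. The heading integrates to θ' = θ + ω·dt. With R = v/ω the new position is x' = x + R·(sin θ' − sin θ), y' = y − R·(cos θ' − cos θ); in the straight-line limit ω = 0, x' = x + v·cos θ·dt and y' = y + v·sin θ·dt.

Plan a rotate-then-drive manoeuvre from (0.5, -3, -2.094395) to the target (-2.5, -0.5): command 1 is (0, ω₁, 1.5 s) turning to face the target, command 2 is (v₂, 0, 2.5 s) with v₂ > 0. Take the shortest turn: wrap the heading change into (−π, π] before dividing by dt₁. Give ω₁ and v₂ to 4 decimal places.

ω₁ = -1.1613, v₂ = 1.5620

heading to target = atan2(-0.5−-3, -2.5−0.5) = 2.4469
Δθ = wrap(2.4469 − -2.0944) = -1.7419; ω₁ = Δθ/dt₁ = -1.1613
distance = √((-2.5−0.5)² + (-0.5−-3)²) = 3.9051; v₂ = distance/dt₂ = 1.5620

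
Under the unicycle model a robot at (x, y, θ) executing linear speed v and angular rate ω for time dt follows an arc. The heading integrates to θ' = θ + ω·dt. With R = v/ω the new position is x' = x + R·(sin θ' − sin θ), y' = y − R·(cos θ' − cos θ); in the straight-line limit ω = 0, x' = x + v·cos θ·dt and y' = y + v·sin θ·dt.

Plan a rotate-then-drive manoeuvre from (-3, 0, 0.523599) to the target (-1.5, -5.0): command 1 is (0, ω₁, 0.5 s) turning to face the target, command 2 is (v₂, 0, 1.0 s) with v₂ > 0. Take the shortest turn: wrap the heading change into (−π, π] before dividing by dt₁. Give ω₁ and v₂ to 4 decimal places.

heading to target = atan2(-5−0, -1.5−-3) = -1.2793
Δθ = wrap(-1.2793 − 0.5236) = -1.8029; ω₁ = Δθ/dt₁ = -3.6059
distance = √((-1.5−-3)² + (-5−0)²) = 5.2202; v₂ = distance/dt₂ = 5.2202

ω₁ = -3.6059, v₂ = 5.2202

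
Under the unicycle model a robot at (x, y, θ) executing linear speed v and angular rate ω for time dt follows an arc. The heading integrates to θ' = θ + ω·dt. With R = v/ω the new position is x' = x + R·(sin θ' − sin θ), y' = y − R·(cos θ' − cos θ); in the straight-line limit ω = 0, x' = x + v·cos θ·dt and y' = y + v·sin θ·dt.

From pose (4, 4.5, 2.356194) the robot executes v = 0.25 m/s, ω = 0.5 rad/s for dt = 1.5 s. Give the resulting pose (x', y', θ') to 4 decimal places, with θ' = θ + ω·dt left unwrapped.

(3.6641, 4.6461, 3.1062)

θ' = 2.3562 + 0.5·1.5 = 3.1062
R = v/ω = 0.25/0.5 = 0.5000
x' = 4 + 0.5000·(sin 3.1062 − sin 2.3562) = 3.6641
y' = 4.5 − 0.5000·(cos 3.1062 − cos 2.3562) = 4.6461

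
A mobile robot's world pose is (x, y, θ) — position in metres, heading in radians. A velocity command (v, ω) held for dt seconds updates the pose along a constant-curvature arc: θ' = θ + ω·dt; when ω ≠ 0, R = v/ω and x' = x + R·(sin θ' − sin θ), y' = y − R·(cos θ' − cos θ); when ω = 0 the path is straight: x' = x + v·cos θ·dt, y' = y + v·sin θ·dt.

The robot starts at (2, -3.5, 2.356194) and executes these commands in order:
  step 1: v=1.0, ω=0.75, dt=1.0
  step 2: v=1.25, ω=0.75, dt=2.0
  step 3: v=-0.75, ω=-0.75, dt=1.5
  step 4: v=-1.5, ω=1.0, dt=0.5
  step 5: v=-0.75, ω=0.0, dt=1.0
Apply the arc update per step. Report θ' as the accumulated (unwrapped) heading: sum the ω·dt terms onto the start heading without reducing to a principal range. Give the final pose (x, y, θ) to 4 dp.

step 1: θ'=3.1062 (R=1.3333) → pose (1.1044, -3.1103, 3.1062)
step 2: θ'=4.6062 (R=1.6667) → pose (-0.6119, -4.5993, 4.6062)
step 3: θ'=3.4812 (R=1.0000) → pose (0.0494, -3.7624, 3.4812)
step 4: θ'=3.9812 (R=-1.5000) → pose (0.6663, -3.3497, 3.9812)
step 5: θ'=3.9812 (straight) → pose (1.1671, -2.7914, 3.9812)

(1.1671, -2.7914, 3.9812)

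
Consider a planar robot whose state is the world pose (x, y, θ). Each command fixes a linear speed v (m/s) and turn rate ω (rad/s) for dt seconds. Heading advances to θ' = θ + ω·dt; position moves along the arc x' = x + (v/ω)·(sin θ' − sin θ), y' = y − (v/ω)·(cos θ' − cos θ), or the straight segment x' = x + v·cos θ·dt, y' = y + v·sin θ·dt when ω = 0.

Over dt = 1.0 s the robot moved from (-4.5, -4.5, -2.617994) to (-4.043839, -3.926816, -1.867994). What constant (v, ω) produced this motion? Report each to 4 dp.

v = -0.7500, ω = 0.7500

Δθ = -1.867994 − -2.617994 = 0.750000
ω = Δθ/dt = 0.750000/1.0 = 0.7500
R = −Δy/(cos θ' − cos θ) = -1.0000
v = R·ω = -1.0000·0.7500 = -0.7500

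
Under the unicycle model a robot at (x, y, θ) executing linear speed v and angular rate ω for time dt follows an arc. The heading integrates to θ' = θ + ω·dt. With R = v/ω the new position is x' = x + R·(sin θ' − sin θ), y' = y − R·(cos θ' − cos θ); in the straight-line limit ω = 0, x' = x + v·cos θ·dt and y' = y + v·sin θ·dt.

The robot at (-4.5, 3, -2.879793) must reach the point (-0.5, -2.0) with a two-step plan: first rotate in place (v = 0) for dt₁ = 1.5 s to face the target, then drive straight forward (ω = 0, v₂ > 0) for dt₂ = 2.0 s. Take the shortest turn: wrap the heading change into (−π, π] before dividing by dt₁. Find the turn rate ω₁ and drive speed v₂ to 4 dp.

ω₁ = 1.3225, v₂ = 3.2016

heading to target = atan2(-2−3, -0.5−-4.5) = -0.8961
Δθ = wrap(-0.8961 − -2.8798) = 1.9837; ω₁ = Δθ/dt₁ = 1.3225
distance = √((-0.5−-4.5)² + (-2−3)²) = 6.4031; v₂ = distance/dt₂ = 3.2016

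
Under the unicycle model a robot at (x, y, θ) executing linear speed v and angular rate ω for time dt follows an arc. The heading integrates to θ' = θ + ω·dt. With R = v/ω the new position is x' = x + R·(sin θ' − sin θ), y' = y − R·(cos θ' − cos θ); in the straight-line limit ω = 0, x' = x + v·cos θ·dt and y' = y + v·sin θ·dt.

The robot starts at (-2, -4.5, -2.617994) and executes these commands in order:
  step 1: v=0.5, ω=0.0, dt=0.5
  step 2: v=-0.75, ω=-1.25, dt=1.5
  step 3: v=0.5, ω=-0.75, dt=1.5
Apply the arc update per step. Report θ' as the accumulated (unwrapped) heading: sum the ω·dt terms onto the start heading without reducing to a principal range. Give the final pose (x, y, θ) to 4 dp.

step 1: θ'=-2.6180 (straight) → pose (-2.2165, -4.6250, -2.6180)
step 2: θ'=-4.4930 (R=0.6000) → pose (-1.3309, -5.0140, -4.4930)
step 3: θ'=-5.6180 (R=-0.6667) → pose (-1.0917, -4.3444, -5.6180)

(-1.0917, -4.3444, -5.6180)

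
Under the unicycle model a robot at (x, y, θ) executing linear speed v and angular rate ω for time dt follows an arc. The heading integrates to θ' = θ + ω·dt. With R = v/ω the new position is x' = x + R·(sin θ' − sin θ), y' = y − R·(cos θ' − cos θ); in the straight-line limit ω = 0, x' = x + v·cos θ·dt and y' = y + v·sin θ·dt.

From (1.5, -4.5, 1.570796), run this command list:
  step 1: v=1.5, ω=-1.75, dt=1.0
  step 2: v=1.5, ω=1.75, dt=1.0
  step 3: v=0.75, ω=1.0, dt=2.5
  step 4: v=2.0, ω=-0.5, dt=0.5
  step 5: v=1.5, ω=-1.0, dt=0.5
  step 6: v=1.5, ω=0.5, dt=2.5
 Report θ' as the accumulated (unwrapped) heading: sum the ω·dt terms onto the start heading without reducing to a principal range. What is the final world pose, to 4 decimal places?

(-1.6330, -5.9202, 4.5708)

step 1: θ'=-0.1792 (R=-0.8571) → pose (2.5099, -3.6566, -0.1792)
step 2: θ'=1.5708 (R=0.8571) → pose (3.5199, -2.8132, 1.5708)
step 3: θ'=4.0708 (R=0.7500) → pose (2.1690, -2.3643, 4.0708)
step 4: θ'=3.8208 (R=-4.0000) → pose (1.4771, -3.0827, 3.8208)
step 5: θ'=3.3208 (R=-1.5000) → pose (0.8022, -3.3916, 3.3208)
step 6: θ'=4.5708 (R=3.0000) → pose (-1.6330, -5.9202, 4.5708)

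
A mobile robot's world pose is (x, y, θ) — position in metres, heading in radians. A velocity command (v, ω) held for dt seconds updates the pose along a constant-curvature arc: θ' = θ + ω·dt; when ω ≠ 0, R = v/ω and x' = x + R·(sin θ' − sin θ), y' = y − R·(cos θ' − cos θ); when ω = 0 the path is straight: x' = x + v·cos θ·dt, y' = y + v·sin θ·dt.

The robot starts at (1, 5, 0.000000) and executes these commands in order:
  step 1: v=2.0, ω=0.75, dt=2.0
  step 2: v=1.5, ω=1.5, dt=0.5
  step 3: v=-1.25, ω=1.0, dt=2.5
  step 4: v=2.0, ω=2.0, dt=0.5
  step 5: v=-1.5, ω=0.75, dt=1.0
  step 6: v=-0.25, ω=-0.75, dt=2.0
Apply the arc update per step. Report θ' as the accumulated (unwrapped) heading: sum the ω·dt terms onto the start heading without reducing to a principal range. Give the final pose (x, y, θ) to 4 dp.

(4.3151, 8.6473, 5.0000)

step 1: θ'=1.5000 (R=2.6667) → pose (3.6600, 7.4780, 1.5000)
step 2: θ'=2.2500 (R=1.0000) → pose (3.4406, 8.1769, 2.2500)
step 3: θ'=4.7500 (R=-1.2500) → pose (5.6623, 9.0092, 4.7500)
step 4: θ'=5.7500 (R=1.0000) → pose (6.1533, 8.1856, 5.7500)
step 5: θ'=6.5000 (R=-2.0000) → pose (4.7065, 8.4164, 6.5000)
step 6: θ'=5.0000 (R=0.3333) → pose (4.3151, 8.6473, 5.0000)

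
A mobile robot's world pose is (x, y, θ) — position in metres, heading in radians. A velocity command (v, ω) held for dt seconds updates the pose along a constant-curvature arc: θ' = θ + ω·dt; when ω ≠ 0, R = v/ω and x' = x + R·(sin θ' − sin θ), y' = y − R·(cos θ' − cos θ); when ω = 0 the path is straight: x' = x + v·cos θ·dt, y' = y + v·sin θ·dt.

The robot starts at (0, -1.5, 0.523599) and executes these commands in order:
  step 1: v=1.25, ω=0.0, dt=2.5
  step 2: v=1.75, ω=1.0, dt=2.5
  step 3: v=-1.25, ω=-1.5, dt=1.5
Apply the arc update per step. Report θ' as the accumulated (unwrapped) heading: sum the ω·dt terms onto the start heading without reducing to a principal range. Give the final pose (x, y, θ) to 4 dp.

step 1: θ'=0.5236 (straight) → pose (2.7063, 0.0625, 0.5236)
step 2: θ'=3.0236 (R=1.7500) → pose (2.0373, 3.3159, 3.0236)
step 3: θ'=0.7736 (R=0.8333) → pose (2.5215, 1.8922, 0.7736)

(2.5215, 1.8922, 0.7736)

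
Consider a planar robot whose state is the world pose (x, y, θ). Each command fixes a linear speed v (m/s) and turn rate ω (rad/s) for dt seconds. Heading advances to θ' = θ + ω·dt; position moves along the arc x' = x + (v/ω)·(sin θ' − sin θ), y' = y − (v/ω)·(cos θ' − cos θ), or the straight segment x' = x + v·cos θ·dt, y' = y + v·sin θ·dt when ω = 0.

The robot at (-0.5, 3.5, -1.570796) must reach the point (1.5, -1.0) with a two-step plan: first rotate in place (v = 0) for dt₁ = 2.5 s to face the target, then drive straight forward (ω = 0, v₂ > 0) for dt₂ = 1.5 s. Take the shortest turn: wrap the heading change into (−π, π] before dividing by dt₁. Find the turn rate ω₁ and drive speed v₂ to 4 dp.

ω₁ = 0.1673, v₂ = 3.2830

heading to target = atan2(-1−3.5, 1.5−-0.5) = -1.1526
Δθ = wrap(-1.1526 − -1.5708) = 0.4182; ω₁ = Δθ/dt₁ = 0.1673
distance = √((1.5−-0.5)² + (-1−3.5)²) = 4.9244; v₂ = distance/dt₂ = 3.2830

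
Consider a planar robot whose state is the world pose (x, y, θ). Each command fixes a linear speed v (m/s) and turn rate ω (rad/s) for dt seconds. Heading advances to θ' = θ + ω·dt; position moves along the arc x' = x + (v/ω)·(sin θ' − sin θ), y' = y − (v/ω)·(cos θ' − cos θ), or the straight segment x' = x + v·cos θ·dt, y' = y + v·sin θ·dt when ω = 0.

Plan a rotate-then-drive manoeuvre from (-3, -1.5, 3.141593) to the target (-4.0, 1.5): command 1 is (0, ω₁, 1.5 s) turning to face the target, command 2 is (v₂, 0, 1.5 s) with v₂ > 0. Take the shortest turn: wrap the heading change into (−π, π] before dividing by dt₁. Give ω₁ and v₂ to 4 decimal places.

heading to target = atan2(1.5−-1.5, -4−-3) = 1.8925
Δθ = wrap(1.8925 − 3.1416) = -1.2490; ω₁ = Δθ/dt₁ = -0.8327
distance = √((-4−-3)² + (1.5−-1.5)²) = 3.1623; v₂ = distance/dt₂ = 2.1082

ω₁ = -0.8327, v₂ = 2.1082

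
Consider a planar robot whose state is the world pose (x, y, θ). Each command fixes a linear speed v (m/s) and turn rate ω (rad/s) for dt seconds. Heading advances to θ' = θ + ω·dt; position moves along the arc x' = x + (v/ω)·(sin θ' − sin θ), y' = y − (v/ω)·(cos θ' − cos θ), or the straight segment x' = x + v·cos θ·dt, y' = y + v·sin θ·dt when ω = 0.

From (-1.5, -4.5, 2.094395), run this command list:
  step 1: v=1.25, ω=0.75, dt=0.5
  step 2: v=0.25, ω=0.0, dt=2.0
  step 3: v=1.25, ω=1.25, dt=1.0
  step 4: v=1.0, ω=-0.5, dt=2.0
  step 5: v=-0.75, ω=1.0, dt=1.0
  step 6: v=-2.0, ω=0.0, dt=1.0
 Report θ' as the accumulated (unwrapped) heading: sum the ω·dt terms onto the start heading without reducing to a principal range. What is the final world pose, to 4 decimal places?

step 1: θ'=2.4694 (R=1.6667) → pose (-1.9055, -4.0292, 2.4694)
step 2: θ'=2.4694 (straight) → pose (-2.2968, -3.7179, 2.4694)
step 3: θ'=3.7194 (R=1.0000) → pose (-3.4656, -3.6627, 3.7194)
step 4: θ'=2.7194 (R=-2.0000) → pose (-5.3776, -3.8117, 2.7194)
step 5: θ'=3.7194 (R=-0.7500) → pose (-4.6606, -3.7558, 3.7194)
step 6: θ'=3.7194 (straight) → pose (-2.9853, -2.6635, 3.7194)

(-2.9853, -2.6635, 3.7194)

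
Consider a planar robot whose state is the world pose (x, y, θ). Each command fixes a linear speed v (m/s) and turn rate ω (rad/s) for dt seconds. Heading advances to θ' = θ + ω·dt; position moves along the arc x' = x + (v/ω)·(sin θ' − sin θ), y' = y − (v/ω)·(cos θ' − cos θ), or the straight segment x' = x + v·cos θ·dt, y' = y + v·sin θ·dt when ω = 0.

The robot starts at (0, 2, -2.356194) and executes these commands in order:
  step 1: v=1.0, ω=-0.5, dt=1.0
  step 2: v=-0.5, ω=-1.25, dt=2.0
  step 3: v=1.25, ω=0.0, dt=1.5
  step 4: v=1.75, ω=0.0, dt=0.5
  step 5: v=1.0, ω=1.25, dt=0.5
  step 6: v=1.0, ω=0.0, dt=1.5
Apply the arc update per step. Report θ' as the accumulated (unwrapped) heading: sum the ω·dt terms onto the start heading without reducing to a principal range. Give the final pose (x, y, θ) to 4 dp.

(1.4203, 5.0356, -4.7312)

step 1: θ'=-2.8562 (R=-2.0000) → pose (-0.8511, 1.4951, -2.8562)
step 2: θ'=-5.3562 (R=0.4000) → pose (-0.4186, 0.8712, -5.3562)
step 3: θ'=-5.3562 (straight) → pose (0.7069, 2.3709, -5.3562)
step 4: θ'=-5.3562 (straight) → pose (1.2321, 3.0707, -5.3562)
step 5: θ'=-4.7312 (R=0.8000) → pose (1.3921, 3.5358, -4.7312)
step 6: θ'=-4.7312 (straight) → pose (1.4203, 5.0356, -4.7312)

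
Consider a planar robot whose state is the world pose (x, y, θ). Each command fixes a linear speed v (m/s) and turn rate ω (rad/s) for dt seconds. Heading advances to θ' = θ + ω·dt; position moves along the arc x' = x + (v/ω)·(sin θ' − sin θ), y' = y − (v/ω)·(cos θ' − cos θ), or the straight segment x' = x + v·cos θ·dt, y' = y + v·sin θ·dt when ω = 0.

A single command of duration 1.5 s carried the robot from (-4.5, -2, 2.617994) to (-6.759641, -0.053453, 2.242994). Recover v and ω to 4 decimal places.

Δθ = 2.242994 − 2.617994 = -0.375000
ω = Δθ/dt = -0.375000/1.5 = -0.2500
R = Δx/(sin θ' − sin θ) = -8.0000
v = R·ω = -8.0000·-0.2500 = 2.0000

v = 2.0000, ω = -0.2500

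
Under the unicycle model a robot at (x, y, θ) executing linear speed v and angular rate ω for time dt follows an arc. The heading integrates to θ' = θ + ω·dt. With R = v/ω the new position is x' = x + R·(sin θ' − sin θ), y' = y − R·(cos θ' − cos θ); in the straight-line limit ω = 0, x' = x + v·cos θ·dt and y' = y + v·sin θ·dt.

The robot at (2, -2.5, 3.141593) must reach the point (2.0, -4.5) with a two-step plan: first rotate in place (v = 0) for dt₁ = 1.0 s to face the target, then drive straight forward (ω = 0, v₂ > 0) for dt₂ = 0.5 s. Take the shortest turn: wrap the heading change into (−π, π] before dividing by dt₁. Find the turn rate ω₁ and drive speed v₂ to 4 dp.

heading to target = atan2(-4.5−-2.5, 2−2) = -1.5708
Δθ = wrap(-1.5708 − 3.1416) = 1.5708; ω₁ = Δθ/dt₁ = 1.5708
distance = √((2−2)² + (-4.5−-2.5)²) = 2.0000; v₂ = distance/dt₂ = 4.0000

ω₁ = 1.5708, v₂ = 4.0000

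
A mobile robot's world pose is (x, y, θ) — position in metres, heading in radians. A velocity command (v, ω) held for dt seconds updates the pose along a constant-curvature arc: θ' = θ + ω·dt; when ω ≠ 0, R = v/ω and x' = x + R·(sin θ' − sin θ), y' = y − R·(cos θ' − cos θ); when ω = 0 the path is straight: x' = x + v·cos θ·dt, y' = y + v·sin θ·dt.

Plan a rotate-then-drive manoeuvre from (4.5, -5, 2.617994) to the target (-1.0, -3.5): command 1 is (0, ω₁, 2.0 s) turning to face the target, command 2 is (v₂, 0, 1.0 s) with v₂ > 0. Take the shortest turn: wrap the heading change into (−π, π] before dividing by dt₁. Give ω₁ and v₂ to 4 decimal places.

ω₁ = 0.1287, v₂ = 5.7009

heading to target = atan2(-3.5−-5, -1−4.5) = 2.8753
Δθ = wrap(2.8753 − 2.6180) = 0.2573; ω₁ = Δθ/dt₁ = 0.1287
distance = √((-1−4.5)² + (-3.5−-5)²) = 5.7009; v₂ = distance/dt₂ = 5.7009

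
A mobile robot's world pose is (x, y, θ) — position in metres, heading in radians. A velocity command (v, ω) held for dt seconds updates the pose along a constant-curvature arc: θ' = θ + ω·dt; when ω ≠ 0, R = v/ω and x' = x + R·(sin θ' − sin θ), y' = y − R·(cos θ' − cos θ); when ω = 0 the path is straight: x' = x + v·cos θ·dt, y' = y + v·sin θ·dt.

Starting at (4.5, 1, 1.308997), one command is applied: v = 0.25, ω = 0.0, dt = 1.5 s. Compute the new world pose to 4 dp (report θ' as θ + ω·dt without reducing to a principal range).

θ' = 1.3090 + 0.0·1.5 = 1.3090
ω = 0 → straight: x' = 4.5 + 0.25·cos(1.3090)·1.5 = 4.5971
y' = 1 + 0.25·sin(1.3090)·1.5 = 1.3622

(4.5971, 1.3622, 1.3090)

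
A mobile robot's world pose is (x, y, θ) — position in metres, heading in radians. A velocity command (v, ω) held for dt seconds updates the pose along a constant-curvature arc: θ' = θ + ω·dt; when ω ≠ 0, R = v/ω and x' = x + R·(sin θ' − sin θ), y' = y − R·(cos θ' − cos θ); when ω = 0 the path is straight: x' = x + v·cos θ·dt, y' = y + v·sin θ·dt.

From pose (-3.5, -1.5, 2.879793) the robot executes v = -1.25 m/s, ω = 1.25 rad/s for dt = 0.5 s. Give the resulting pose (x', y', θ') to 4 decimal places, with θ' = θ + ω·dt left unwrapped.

(-2.8859, -1.4688, 3.5048)

θ' = 2.8798 + 1.25·0.5 = 3.5048
R = v/ω = -1.25/1.25 = -1.0000
x' = -3.5 + -1.0000·(sin 3.5048 − sin 2.8798) = -2.8859
y' = -1.5 − -1.0000·(cos 3.5048 − cos 2.8798) = -1.4688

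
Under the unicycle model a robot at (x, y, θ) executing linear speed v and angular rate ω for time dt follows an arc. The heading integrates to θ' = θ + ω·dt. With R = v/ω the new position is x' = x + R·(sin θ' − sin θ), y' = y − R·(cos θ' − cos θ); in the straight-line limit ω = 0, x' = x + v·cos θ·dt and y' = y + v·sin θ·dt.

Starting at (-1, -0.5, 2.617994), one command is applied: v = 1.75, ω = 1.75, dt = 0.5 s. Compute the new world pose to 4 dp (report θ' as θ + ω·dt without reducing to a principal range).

θ' = 2.6180 + 1.75·0.5 = 3.4930
R = v/ω = 1.75/1.75 = 1.0000
x' = -1 + 1.0000·(sin 3.4930 − sin 2.6180) = -1.8442
y' = -0.5 − 1.0000·(cos 3.4930 − cos 2.6180) = -0.4271

(-1.8442, -0.4271, 3.4930)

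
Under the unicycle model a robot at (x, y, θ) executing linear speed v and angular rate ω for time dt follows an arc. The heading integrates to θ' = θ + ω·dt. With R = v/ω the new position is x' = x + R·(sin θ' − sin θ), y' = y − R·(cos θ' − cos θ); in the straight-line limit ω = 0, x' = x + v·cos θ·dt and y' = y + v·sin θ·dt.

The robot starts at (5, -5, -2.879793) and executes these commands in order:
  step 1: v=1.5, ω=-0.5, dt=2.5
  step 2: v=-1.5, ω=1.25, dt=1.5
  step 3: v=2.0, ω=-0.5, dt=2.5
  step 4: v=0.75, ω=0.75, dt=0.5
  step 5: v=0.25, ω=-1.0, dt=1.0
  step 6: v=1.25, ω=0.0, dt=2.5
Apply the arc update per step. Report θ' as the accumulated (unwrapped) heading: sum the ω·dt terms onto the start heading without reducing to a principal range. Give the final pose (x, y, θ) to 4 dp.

(-3.1689, -2.2752, -4.1298)

step 1: θ'=-4.1298 (R=-3.0000) → pose (1.7184, -3.7528, -4.1298)
step 2: θ'=-2.2548 (R=-1.2000) → pose (3.6505, -3.8508, -2.2548)
step 3: θ'=-3.5048 (R=-4.0000) → pose (-0.8707, -5.0623, -3.5048)
step 4: θ'=-3.1298 (R=1.0000) → pose (-1.2378, -4.9972, -3.1298)
step 5: θ'=-4.1298 (R=-0.2500) → pose (-1.4495, -4.8847, -4.1298)
step 6: θ'=-4.1298 (straight) → pose (-3.1689, -2.2752, -4.1298)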